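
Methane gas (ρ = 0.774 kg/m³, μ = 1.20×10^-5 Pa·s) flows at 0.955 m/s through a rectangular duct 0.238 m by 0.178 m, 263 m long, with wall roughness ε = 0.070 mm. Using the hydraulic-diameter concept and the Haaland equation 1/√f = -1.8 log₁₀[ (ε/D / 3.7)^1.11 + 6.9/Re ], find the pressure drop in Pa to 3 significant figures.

Hydraulic diameter D_h = 4A/P = 4·(0.238·0.178)/(2·(0.238+0.178)) = 0.1695/0.832 = 0.2037 m.
Re = ρVD_h/μ = 0.774·0.955·0.2037/1.2e-05 = 1.255e+04.
ε/D_h = 7e-05/0.2037 = 0.000344; Haaland gives 1/√f = -1.8 log₁₀[3.35e-05+0.00055] = 5.821, so f = 0.02951.
ΔP = f(L/D_h)(ρV²/2) = 0.02951·263/0.2037·0.353 = 13.45 Pa.

ΔP ≈ 13.4 Pa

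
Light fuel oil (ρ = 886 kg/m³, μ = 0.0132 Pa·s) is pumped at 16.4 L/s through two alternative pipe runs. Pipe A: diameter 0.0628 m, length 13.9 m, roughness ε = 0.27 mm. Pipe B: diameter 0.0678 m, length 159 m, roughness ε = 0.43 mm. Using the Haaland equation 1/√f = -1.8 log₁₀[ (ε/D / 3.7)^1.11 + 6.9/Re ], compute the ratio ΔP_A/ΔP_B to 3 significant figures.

ΔP_A/ΔP_B ≈ 0.117

Pipe A: V = Q/A = 0.0164/0.003097 = 5.295 m/s; Re = 2.232e+04; ε/D = 0.0043; Haaland → f = 0.03286; ΔP_A = f(L/D)(ρV²/2) = 9.033e+04 Pa.
Pipe B: V = Q/A = 0.0164/0.00361 = 4.542 m/s; Re = 2.067e+04; ε/D = 0.00634; Haaland → f = 0.03604; ΔP_B = f(L/D)(ρV²/2) = 7.726e+05 Pa.
ΔP_A/ΔP_B = 9.033e+04/7.726e+05 = 0.117.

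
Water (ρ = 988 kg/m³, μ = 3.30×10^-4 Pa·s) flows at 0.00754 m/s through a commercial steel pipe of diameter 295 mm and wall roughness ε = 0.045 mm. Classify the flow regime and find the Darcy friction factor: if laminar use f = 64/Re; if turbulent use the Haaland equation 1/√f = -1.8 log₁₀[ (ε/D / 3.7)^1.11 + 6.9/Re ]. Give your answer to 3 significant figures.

f ≈ 0.0348

Re = ρVD/μ = 988·0.00754·0.295/0.00033 = 6659.
Re > 4000 → turbulent. ε/D = 4.5e-05/0.295 = 0.000153; Haaland: 1/√f = -1.8 log₁₀[1.36e-05 + 0.00104] = 5.362, so f = 0.03478.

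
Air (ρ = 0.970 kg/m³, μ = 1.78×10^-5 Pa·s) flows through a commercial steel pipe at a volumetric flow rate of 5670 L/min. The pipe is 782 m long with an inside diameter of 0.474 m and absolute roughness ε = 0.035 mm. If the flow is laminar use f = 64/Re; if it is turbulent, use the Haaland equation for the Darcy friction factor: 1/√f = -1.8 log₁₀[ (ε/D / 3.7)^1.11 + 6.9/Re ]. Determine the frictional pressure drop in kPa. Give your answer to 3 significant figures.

ΔP ≈ 0.00652 kPa

Q = 5670 L/min = 5670/60000 = 0.0945 m³/s.
Cross-sectional area A = πD²/4 = π(0.474)²/4 = 0.1765 m²; mean velocity V = Q/A = 0.0945/0.1765 = 0.5355 m/s.
Reynolds number Re = ρVD/μ = 0.97 · 0.5355 · 0.474 / 1.78e-05 = 1.383e+04.
Re > 4000 → turbulent. Relative roughness ε/D = 3.5e-05/0.474 = 7.38e-05. Haaland: 1/√f = -1.8 log₁₀[(7.38e-05/3.7)^1.11 + 6.9/1.383e+04] = -1.8 log₁₀[6.07e-06 + 0.000499] = 5.934, so f = 0.0284.
Darcy-Weisbach: ΔP = f(L/D)(ρV²/2) = 0.0284·(782/0.474)·(0.97·0.5355²/2) = 0.0284·1650·0.1391 = 6.516 Pa.
ΔP = 6.516 Pa = 0.00652 kPa.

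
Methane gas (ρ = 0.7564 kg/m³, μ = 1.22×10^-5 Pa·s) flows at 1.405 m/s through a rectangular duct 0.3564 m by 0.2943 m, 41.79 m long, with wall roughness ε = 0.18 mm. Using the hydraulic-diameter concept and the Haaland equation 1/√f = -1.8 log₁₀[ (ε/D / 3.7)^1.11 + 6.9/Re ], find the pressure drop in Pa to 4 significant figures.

Hydraulic diameter D_h = 4A/P = 4·(0.3564·0.2943)/(2·(0.3564+0.2943)) = 0.4196/1.301 = 0.3224 m.
Re = ρVD_h/μ = 0.7564·1.405·0.3224/1.22e-05 = 2.808e+04.
ε/D_h = 0.00018/0.3224 = 0.000558; Haaland gives 1/√f = -1.8 log₁₀[5.73e-05+0.000246] = 6.333, so f = 0.02493.
ΔP = f(L/D_h)(ρV²/2) = 0.02493·41.79/0.3224·0.7466 = 2.413 Pa.

ΔP ≈ 2.413 Pa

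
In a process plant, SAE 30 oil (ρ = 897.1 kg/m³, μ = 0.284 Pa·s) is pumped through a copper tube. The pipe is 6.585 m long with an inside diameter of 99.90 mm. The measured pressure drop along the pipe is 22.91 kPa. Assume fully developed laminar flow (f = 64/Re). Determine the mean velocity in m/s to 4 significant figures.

V ≈ 3.821 m/s

For laminar flow, f = 64/Re with Re = ρVD/μ, so Darcy-Weisbach reduces to ΔP = 32μLV/D². Solving for V: V = ΔP·D²/(32μL) = 2.291e+04·(0.0999)²/(32·0.284·6.585) = 3.821 m/s.
Check: Re = ρVD/μ = 897.1·3.821·0.0999/0.284 = 1206 < 2300, so the laminar assumption holds.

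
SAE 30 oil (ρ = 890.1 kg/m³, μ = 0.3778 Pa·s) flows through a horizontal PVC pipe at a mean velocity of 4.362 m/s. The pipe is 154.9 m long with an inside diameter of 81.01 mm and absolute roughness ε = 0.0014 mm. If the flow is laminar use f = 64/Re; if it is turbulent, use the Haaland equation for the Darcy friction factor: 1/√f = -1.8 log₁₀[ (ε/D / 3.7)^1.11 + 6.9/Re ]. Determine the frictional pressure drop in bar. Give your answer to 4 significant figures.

Reynolds number Re = ρVD/μ = 890.1 · 4.362 · 0.08101 / 0.378 = 832.5.
Re < 2300 → laminar flow, so f = 64/Re = 64/832.5 = 0.07687 (the turbulent correlation is not needed).
Darcy-Weisbach: ΔP = f(L/D)(ρV²/2) = 0.07687·(154.9/0.08101)·(890.1·4.362²/2) = 0.07687·1912·8468 = 1.245e+06 Pa.
ΔP = 1.245e+06 Pa = 12.45 bar.

ΔP ≈ 12.45 bar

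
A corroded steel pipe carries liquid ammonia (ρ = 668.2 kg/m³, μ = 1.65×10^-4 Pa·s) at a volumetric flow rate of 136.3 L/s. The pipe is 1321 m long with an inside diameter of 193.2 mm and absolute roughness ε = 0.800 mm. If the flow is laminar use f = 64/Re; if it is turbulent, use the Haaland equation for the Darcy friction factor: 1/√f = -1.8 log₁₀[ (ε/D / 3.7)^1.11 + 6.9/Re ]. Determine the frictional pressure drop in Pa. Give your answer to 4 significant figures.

Q = 136.3 L/s = 136.3/1000 = 0.1363 m³/s.
Cross-sectional area A = πD²/4 = π(0.1932)²/4 = 0.02932 m²; mean velocity V = Q/A = 0.1363/0.02932 = 4.649 m/s.
Reynolds number Re = ρVD/μ = 668.2 · 4.649 · 0.1932 / 0.000165 = 3.638e+06.
Re > 4000 → turbulent. Relative roughness ε/D = 0.0008/0.1932 = 0.00414. Haaland: 1/√f = -1.8 log₁₀[(0.00414/3.7)^1.11 + 6.9/3.638e+06] = -1.8 log₁₀[0.00053 + 1.9e-06] = 5.894, so f = 0.02879.
Darcy-Weisbach: ΔP = f(L/D)(ρV²/2) = 0.02879·(1321/0.1932)·(668.2·4.649²/2) = 0.02879·6837·7222 = 1.422e+06 Pa.

ΔP ≈ 1422000 Pa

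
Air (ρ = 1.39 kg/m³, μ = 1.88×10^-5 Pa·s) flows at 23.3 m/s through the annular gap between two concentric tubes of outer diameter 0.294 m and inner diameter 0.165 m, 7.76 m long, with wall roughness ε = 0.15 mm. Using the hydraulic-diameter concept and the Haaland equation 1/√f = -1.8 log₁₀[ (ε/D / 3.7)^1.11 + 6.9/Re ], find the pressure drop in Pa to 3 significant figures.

Hydraulic diameter D_h = 4A/P = D_o - D_i = 0.294 - 0.165 = 0.129 m.
Re = ρVD_h/μ = 1.39·23.3·0.129/1.88e-05 = 2.222e+05.
ε/D_h = 0.00015/0.129 = 0.00116; Haaland gives 1/√f = -1.8 log₁₀[0.000129+3.1e-05] = 6.83, so f = 0.02143.
ΔP = f(L/D_h)(ρV²/2) = 0.02143·7.76/0.129·377.3 = 486.5 Pa.

ΔP ≈ 487 Pa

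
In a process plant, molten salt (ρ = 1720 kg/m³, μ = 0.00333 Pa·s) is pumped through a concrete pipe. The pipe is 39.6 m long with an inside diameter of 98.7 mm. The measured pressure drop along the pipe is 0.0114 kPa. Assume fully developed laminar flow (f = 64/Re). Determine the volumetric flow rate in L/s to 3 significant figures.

For laminar flow, f = 64/Re with Re = ρVD/μ, so Darcy-Weisbach reduces to ΔP = 32μLV/D². Solving for V: V = ΔP·D²/(32μL) = 11.4·(0.0987)²/(32·0.00333·39.6) = 0.02632 m/s.
Check: Re = ρVD/μ = 1720·0.02632·0.0987/0.00333 = 1342 < 2300, so the laminar assumption holds.
Q = V·A = 0.02632·(π/4·0.0987²) = 0.0002014 m³/s = 0.201 L/s.

Q ≈ 0.201 L/s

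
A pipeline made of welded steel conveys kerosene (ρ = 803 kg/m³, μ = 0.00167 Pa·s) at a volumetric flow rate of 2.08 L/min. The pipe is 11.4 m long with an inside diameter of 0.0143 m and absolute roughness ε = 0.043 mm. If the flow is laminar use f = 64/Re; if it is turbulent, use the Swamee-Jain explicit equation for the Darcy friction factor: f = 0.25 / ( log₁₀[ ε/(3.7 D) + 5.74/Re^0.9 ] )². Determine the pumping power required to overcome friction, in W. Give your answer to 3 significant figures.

P ≈ 0.0223 W

Q = 2.08 L/min = 2.08/60000 = 3.467e-05 m³/s.
Cross-sectional area A = πD²/4 = π(0.0143)²/4 = 0.0001606 m²; mean velocity V = Q/A = 3.467e-05/0.0001606 = 0.2158 m/s.
Reynolds number Re = ρVD/μ = 803 · 0.2158 · 0.0143 / 0.00167 = 1484.
Re < 2300 → laminar flow, so f = 64/Re = 64/1484 = 0.04312 (the turbulent correlation is not needed).
Darcy-Weisbach: ΔP = f(L/D)(ρV²/2) = 0.04312·(11.4/0.0143)·(803·0.2158²/2) = 0.04312·797.2·18.71 = 643.1 Pa.
Pumping power P = QΔP = 3.467e-05·643.1 = 0.02229 W = 0.0223 W.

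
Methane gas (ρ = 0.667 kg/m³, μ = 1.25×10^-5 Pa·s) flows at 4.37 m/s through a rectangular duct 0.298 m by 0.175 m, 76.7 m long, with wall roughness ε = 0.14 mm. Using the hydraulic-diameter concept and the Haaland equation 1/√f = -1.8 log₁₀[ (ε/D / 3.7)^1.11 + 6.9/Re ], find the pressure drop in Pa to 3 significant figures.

ΔP ≈ 50.0 Pa

Hydraulic diameter D_h = 4A/P = 4·(0.298·0.175)/(2·(0.298+0.175)) = 0.2086/0.946 = 0.2205 m.
Re = ρVD_h/μ = 0.667·4.37·0.2205/1.25e-05 = 5.142e+04.
ε/D_h = 0.00014/0.2205 = 0.000635; Haaland gives 1/√f = -1.8 log₁₀[6.61e-05+0.000134] = 6.657, so f = 0.02257.
ΔP = f(L/D_h)(ρV²/2) = 0.02257·76.7/0.2205·6.369 = 49.99 Pa.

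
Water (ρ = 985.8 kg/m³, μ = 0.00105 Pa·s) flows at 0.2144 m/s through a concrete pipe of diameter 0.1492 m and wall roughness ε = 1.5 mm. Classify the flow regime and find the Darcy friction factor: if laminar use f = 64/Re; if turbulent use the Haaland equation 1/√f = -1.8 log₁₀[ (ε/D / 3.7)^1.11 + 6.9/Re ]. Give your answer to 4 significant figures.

Re = ρVD/μ = 985.8·0.2144·0.1492/0.00105 = 3.003e+04.
Re > 4000 → turbulent. ε/D = 0.0015/0.1492 = 0.0101; Haaland: 1/√f = -1.8 log₁₀[0.00142 + 0.00023] = 5.009, so f = 0.03985.

f ≈ 0.03985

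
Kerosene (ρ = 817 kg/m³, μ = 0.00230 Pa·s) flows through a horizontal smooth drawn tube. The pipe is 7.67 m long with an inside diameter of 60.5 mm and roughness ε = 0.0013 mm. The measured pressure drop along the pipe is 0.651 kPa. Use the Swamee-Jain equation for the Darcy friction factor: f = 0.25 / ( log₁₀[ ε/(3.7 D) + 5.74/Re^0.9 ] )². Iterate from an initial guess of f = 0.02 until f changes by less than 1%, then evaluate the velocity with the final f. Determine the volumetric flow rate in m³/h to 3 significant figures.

Q ≈ 6.92 m³/h

Rearranging Darcy-Weisbach: V = √(2·ΔP·D/(f·L·ρ)). With ε/D = 1.3e-06/0.0605 = 2.15e-05, iterate starting from f = 0.02:
  f = 0.02 → V = √(2·651·0.0605/(0.02·7.67·817)) = 0.7928 m/s; Re = ρVD/μ = 1.704e+04; f → 0.02694
  f = 0.02694 → V = 0.6831 m/s; Re = 1.468e+04; f → 0.02799
  f = 0.02799 → V = 0.6702 m/s; Re = 1.44e+04; f → 0.02813
Converged (Δf/f < 1%). With the final f = 0.02813: V = √(2·651·0.0605/(0.02813·7.67·817)) = 0.6685 m/s.
Q = V·A = 0.6685·(π/4·0.0605²) = 0.001922 m³/s = 6.92 m³/h.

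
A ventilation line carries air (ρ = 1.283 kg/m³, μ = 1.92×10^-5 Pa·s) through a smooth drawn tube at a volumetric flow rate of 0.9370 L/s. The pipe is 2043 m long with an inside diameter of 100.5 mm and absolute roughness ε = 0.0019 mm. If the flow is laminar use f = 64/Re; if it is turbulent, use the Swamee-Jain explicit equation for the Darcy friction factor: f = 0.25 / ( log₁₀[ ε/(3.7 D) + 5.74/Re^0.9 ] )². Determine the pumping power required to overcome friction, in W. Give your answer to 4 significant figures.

Q = 0.9370 L/s = 0.9370/1000 = 0.000937 m³/s.
Cross-sectional area A = πD²/4 = π(0.1005)²/4 = 0.007933 m²; mean velocity V = Q/A = 0.000937/0.007933 = 0.1181 m/s.
Reynolds number Re = ρVD/μ = 1.283 · 0.1181 · 0.1005 / 1.92e-05 = 793.2.
Re < 2300 → laminar flow, so f = 64/Re = 64/793.2 = 0.08068 (the turbulent correlation is not needed).
Darcy-Weisbach: ΔP = f(L/D)(ρV²/2) = 0.08068·(2043/0.1005)·(1.283·0.1181²/2) = 0.08068·2.033e+04·0.00895 = 14.68 Pa.
Pumping power P = QΔP = 0.000937·14.68 = 0.013754 W = 0.01375 W.

P ≈ 0.01375 W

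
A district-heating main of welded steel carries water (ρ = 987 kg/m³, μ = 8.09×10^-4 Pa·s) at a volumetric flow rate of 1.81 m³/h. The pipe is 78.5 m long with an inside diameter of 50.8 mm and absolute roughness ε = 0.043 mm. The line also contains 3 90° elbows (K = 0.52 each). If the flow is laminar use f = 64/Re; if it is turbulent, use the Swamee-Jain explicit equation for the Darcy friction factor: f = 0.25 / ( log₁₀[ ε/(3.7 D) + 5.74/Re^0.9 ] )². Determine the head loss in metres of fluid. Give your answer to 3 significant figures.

Q = 1.81 m³/h = 1.81/3600 = 0.0005028 m³/s.
Cross-sectional area A = πD²/4 = π(0.0508)²/4 = 0.002027 m²; mean velocity V = Q/A = 0.0005028/0.002027 = 0.2481 m/s.
Reynolds number Re = ρVD/μ = 987 · 0.2481 · 0.0508 / 0.000809 = 1.537e+04.
Re > 4000 → turbulent. Relative roughness ε/D = 4.3e-05/0.0508 = 0.000846. Swamee-Jain: f = 0.25/(log₁₀[0.000846/3.7 + 5.74/1.537e+04^0.9])² = 0.25/(log₁₀[0.000229 + 0.000979])² = 0.25/(-2.918)² = 0.02936.
Total minor-loss coefficient ΣK = 3·0.52 = 1.56.
ΔP = [f·L/D + ΣK]·(ρV²/2) = [0.02936·78.5/0.0508 + 1.56]·(987·0.2481²/2) = [45.37 + 1.56]·30.37 = 1425 Pa.
Head loss h_f = ΔP/(ρg) = 1425/(987·9.81) = 0.147 m.

h_f ≈ 0.147 m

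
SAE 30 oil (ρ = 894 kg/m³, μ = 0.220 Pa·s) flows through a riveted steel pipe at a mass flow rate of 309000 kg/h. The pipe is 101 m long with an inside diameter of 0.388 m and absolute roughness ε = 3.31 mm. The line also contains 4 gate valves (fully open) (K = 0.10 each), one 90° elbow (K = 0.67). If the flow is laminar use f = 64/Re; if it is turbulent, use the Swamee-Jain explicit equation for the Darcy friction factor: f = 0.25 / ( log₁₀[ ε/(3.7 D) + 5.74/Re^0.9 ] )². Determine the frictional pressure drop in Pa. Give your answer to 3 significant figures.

ṁ = 309000 kg/h = 309000/3600 = 85.83 kg/s.
A = πD²/4 = π(0.388)²/4 = 0.1182 m²; mean velocity V = ṁ/(ρA) = 85.83/(894 · 0.1182) = 0.812 m/s.
Reynolds number Re = ρVD/μ = 894 · 0.812 · 0.388 / 0.22 = 1280.
Re < 2300 → laminar flow, so f = 64/Re = 64/1280 = 0.04999 (the turbulent correlation is not needed).
Total minor-loss coefficient ΣK = 4·0.1 + 1·0.67 = 1.07.
ΔP = [f·L/D + ΣK]·(ρV²/2) = [0.04999·101/0.388 + 1.07]·(894·0.812²/2) = [13.01 + 1.07]·294.7 = 4151 Pa.

ΔP ≈ 4150 Pa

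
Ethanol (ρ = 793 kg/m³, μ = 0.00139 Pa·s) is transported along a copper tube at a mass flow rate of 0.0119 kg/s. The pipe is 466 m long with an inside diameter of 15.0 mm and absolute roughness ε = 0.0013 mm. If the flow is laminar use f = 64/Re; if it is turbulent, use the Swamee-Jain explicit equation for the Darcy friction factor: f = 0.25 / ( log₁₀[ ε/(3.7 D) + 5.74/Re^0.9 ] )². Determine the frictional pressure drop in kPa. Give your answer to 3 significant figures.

A = πD²/4 = π(0.015)²/4 = 0.0001767 m²; mean velocity V = ṁ/(ρA) = 0.0119/(793 · 0.0001767) = 0.08492 m/s.
Reynolds number Re = ρVD/μ = 793 · 0.08492 · 0.015 / 0.00139 = 726.7.
Re < 2300 → laminar flow, so f = 64/Re = 64/726.7 = 0.08807 (the turbulent correlation is not needed).
Darcy-Weisbach: ΔP = f(L/D)(ρV²/2) = 0.08807·(466/0.015)·(793·0.08492²/2) = 0.08807·3.107e+04·2.859 = 7823 Pa.
ΔP = 7823 Pa = 7.82 kPa.

ΔP ≈ 7.82 kPa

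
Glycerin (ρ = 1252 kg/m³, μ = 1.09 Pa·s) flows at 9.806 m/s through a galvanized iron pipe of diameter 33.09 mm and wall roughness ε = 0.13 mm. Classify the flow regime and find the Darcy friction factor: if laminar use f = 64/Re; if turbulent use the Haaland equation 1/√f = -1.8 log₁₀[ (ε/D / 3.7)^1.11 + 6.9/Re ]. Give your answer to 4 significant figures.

Re = ρVD/μ = 1252·9.806·0.03309/1.09 = 372.7.
Re < 2300 → laminar, so f = 64/Re = 0.1717 (roughness is irrelevant in laminar flow).

f ≈ 0.1717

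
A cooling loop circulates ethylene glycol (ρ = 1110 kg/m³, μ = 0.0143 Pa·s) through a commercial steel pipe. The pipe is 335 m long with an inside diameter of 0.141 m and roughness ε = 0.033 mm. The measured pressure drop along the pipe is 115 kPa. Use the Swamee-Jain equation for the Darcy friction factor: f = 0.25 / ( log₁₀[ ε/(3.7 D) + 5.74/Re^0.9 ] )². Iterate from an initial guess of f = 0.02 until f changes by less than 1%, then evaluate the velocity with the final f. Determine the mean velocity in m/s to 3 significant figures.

V ≈ 1.82 m/s

Rearranging Darcy-Weisbach: V = √(2·ΔP·D/(f·L·ρ)). With ε/D = 3.3e-05/0.141 = 0.000234, iterate starting from f = 0.02:
  f = 0.02 → V = √(2·1.15e+05·0.141/(0.02·335·1110)) = 2.088 m/s; Re = ρVD/μ = 2.285e+04; f → 0.02559
  f = 0.02559 → V = 1.846 m/s; Re = 2.021e+04; f → 0.02633
  f = 0.02633 → V = 1.82 m/s; Re = 1.992e+04; f → 0.02642
Converged (Δf/f < 1%). With the final f = 0.02642: V = √(2·1.15e+05·0.141/(0.02642·335·1110)) = 1.817 m/s.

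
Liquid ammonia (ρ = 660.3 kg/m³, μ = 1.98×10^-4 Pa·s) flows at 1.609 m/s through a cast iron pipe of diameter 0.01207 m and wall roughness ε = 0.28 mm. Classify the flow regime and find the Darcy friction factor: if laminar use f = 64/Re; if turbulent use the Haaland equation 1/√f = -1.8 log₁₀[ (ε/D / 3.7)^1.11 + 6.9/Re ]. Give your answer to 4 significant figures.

f ≈ 0.05217

Re = ρVD/μ = 660.3·1.609·0.01207/0.000198 = 6.476e+04.
Re > 4000 → turbulent. ε/D = 0.00028/0.01207 = 0.0232; Haaland: 1/√f = -1.8 log₁₀[0.00359 + 0.000107] = 4.378, so f = 0.05217.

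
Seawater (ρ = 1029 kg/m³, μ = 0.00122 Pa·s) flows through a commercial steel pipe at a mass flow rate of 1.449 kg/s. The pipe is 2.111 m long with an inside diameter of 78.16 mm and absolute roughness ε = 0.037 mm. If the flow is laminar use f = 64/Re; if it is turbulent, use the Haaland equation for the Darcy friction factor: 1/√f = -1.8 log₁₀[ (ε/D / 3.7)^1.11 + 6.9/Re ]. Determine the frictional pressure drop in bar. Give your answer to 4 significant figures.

A = πD²/4 = π(0.07816)²/4 = 0.004798 m²; mean velocity V = ṁ/(ρA) = 1.449/(1029 · 0.004798) = 0.2935 m/s.
Reynolds number Re = ρVD/μ = 1029 · 0.2935 · 0.07816 / 0.00122 = 1.935e+04.
Re > 4000 → turbulent. Relative roughness ε/D = 3.7e-05/0.07816 = 0.000473. Haaland: 1/√f = -1.8 log₁₀[(0.000473/3.7)^1.11 + 6.9/1.935e+04] = -1.8 log₁₀[4.77e-05 + 0.000357] = 6.108, so f = 0.02681.
Darcy-Weisbach: ΔP = f(L/D)(ρV²/2) = 0.02681·(2.111/0.07816)·(1029·0.2935²/2) = 0.02681·27.01·44.32 = 32.09 Pa.
ΔP = 32.09 Pa = 3.209×10^-4 bar.

ΔP ≈ 3.209×10^-4 bar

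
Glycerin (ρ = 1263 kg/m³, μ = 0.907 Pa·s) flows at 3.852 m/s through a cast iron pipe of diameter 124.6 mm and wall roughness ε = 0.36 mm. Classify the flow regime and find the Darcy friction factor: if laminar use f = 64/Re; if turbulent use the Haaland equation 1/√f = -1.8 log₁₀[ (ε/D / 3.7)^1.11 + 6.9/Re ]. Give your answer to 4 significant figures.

f ≈ 0.09576

Re = ρVD/μ = 1263·3.852·0.1246/0.907 = 668.3.
Re < 2300 → laminar, so f = 64/Re = 0.09576 (roughness is irrelevant in laminar flow).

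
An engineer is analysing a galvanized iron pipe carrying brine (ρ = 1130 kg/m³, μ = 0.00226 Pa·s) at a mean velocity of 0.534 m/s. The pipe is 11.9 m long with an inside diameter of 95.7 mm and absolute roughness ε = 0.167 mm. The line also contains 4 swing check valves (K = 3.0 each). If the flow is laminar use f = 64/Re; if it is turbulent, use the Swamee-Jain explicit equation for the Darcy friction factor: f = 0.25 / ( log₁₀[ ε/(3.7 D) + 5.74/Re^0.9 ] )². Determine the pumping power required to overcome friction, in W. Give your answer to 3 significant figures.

Reynolds number Re = ρVD/μ = 1130 · 0.534 · 0.0957 / 0.00226 = 2.555e+04.
Re > 4000 → turbulent. Relative roughness ε/D = 0.000167/0.0957 = 0.00175. Swamee-Jain: f = 0.25/(log₁₀[0.00175/3.7 + 5.74/2.555e+04^0.9])² = 0.25/(log₁₀[0.000472 + 0.00062])² = 0.25/(-2.962)² = 0.02849.
Total minor-loss coefficient ΣK = 4·3 = 12.
ΔP = [f·L/D + ΣK]·(ρV²/2) = [0.02849·11.9/0.0957 + 12]·(1130·0.534²/2) = [3.543 + 12]·161.1 = 2504 Pa.
Q = V·A = 0.534·0.007193 = 0.003841 m³/s.
Pumping power P = QΔP = 0.003841·2504 = 9.619 W = 9.62 W.

P ≈ 9.62 W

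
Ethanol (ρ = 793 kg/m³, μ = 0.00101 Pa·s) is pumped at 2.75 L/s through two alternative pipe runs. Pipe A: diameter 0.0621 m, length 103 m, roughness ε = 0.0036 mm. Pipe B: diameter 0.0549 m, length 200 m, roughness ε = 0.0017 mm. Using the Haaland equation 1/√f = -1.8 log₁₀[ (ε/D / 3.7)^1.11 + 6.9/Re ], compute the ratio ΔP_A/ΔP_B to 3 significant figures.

ΔP_A/ΔP_B ≈ 0.287

Pipe A: V = Q/A = 0.00275/0.003029 = 0.9079 m/s; Re = 4.427e+04; ε/D = 5.8e-05; Haaland → f = 0.02144; ΔP_A = f(L/D)(ρV²/2) = 1.162e+04 Pa.
Pipe B: V = Q/A = 0.00275/0.002367 = 1.162 m/s; Re = 5.008e+04; ε/D = 3.1e-05; Haaland → f = 0.02078; ΔP_B = f(L/D)(ρV²/2) = 4.052e+04 Pa.
ΔP_A/ΔP_B = 1.162e+04/4.052e+04 = 0.287.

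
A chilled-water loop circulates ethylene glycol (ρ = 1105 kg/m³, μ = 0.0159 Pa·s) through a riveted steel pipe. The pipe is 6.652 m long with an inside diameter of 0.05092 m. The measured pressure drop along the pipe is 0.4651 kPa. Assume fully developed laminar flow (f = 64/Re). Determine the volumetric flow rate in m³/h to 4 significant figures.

Q ≈ 2.612 m³/h

For laminar flow, f = 64/Re with Re = ρVD/μ, so Darcy-Weisbach reduces to ΔP = 32μLV/D². Solving for V: V = ΔP·D²/(32μL) = 465.1·(0.05092)²/(32·0.0159·6.652) = 0.3563 m/s.
Check: Re = ρVD/μ = 1105·0.3563·0.05092/0.0159 = 1261 < 2300, so the laminar assumption holds.
Q = V·A = 0.3563·(π/4·0.05092²) = 0.0007256 m³/s = 2.612 m³/h.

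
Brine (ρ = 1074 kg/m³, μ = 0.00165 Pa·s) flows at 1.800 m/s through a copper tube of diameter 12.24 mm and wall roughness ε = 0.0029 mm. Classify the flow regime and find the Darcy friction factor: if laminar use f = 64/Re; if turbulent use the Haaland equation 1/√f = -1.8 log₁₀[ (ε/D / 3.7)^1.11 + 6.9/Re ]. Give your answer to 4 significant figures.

f ≈ 0.02837

Re = ρVD/μ = 1074·1.8·0.01224/0.00165 = 1.434e+04.
Re > 4000 → turbulent. ε/D = 2.9e-06/0.01224 = 0.000237; Haaland: 1/√f = -1.8 log₁₀[2.21e-05 + 0.000481] = 5.937, so f = 0.02837.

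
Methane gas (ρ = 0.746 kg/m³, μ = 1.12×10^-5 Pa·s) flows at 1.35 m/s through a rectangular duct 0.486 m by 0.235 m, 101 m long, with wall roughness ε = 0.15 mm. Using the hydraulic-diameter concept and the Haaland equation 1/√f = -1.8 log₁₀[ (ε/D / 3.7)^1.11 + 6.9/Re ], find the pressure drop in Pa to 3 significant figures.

ΔP ≈ 5.34 Pa

Hydraulic diameter D_h = 4A/P = 4·(0.486·0.235)/(2·(0.486+0.235)) = 0.4568/1.442 = 0.3168 m.
Re = ρVD_h/μ = 0.746·1.35·0.3168/1.12e-05 = 2.849e+04.
ε/D_h = 0.00015/0.3168 = 0.000473; Haaland gives 1/√f = -1.8 log₁₀[4.77e-05+0.000242] = 6.368, so f = 0.02466.
ΔP = f(L/D_h)(ρV²/2) = 0.02466·101/0.3168·0.6798 = 5.345 Pa.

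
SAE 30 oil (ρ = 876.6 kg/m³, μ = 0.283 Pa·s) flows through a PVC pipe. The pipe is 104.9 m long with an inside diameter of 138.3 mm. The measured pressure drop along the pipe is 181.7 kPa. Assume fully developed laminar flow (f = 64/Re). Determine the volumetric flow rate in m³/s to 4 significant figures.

For laminar flow, f = 64/Re with Re = ρVD/μ, so Darcy-Weisbach reduces to ΔP = 32μLV/D². Solving for V: V = ΔP·D²/(32μL) = 1.817e+05·(0.1383)²/(32·0.283·104.9) = 3.658 m/s.
Check: Re = ρVD/μ = 876.6·3.658·0.1383/0.283 = 1567 < 2300, so the laminar assumption holds.
Q = V·A = 3.658·(π/4·0.1383²) = 0.05496 m³/s = 0.05496 m³/s.

Q ≈ 0.05496 m³/s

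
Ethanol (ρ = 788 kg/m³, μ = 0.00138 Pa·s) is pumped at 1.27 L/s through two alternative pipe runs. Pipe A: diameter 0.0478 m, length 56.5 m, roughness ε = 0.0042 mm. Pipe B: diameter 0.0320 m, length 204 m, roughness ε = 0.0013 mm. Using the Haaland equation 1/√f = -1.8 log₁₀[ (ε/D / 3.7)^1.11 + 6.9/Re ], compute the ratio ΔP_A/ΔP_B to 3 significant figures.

Pipe A: V = Q/A = 0.00127/0.001795 = 0.7077 m/s; Re = 1.932e+04; ε/D = 8.79e-05; Haaland → f = 0.02611; ΔP_A = f(L/D)(ρV²/2) = 6090 Pa.
Pipe B: V = Q/A = 0.00127/0.0008042 = 1.579 m/s; Re = 2.885e+04; ε/D = 4.06e-05; Haaland → f = 0.02361; ΔP_B = f(L/D)(ρV²/2) = 1.479e+05 Pa.
ΔP_A/ΔP_B = 6090/1.479e+05 = 0.0412.

ΔP_A/ΔP_B ≈ 0.0412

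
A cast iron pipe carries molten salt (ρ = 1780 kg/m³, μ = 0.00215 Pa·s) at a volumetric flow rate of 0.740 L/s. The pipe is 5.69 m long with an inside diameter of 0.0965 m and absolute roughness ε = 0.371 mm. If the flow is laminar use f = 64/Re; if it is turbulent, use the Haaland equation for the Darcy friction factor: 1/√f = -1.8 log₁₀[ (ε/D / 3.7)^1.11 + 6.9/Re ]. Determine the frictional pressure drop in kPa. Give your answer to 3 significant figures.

ΔP ≈ 0.0201 kPa

Q = 0.740 L/s = 0.740/1000 = 0.00074 m³/s.
Cross-sectional area A = πD²/4 = π(0.0965)²/4 = 0.007314 m²; mean velocity V = Q/A = 0.00074/0.007314 = 0.1012 m/s.
Reynolds number Re = ρVD/μ = 1780 · 0.1012 · 0.0965 / 0.00215 = 8083.
Re > 4000 → turbulent. Relative roughness ε/D = 0.000371/0.0965 = 0.00384. Haaland: 1/√f = -1.8 log₁₀[(0.00384/3.7)^1.11 + 6.9/8083] = -1.8 log₁₀[0.000488 + 0.000854] = 5.17, so f = 0.03741.
Darcy-Weisbach: ΔP = f(L/D)(ρV²/2) = 0.03741·(5.69/0.0965)·(1780·0.1012²/2) = 0.03741·58.96·9.111 = 20.1 Pa.
ΔP = 20.1 Pa = 0.0201 kPa.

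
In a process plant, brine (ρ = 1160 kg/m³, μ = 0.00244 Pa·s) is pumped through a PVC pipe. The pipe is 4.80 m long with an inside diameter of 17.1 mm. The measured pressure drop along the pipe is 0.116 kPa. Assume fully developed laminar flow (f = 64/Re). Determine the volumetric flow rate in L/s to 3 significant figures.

For laminar flow, f = 64/Re with Re = ρVD/μ, so Darcy-Weisbach reduces to ΔP = 32μLV/D². Solving for V: V = ΔP·D²/(32μL) = 116·(0.0171)²/(32·0.00244·4.8) = 0.0905 m/s.
Check: Re = ρVD/μ = 1160·0.0905·0.0171/0.00244 = 735.8 < 2300, so the laminar assumption holds.
Q = V·A = 0.0905·(π/4·0.0171²) = 2.079e-05 m³/s = 0.0208 L/s.

Q ≈ 0.0208 L/s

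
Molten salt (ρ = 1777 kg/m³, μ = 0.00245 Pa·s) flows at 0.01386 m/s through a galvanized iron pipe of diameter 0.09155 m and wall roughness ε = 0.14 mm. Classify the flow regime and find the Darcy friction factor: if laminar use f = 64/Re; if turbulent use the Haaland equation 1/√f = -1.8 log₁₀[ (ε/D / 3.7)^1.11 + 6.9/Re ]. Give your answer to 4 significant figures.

f ≈ 0.06954

Re = ρVD/μ = 1777·0.01386·0.09155/0.00245 = 920.3.
Re < 2300 → laminar, so f = 64/Re = 0.06954 (roughness is irrelevant in laminar flow).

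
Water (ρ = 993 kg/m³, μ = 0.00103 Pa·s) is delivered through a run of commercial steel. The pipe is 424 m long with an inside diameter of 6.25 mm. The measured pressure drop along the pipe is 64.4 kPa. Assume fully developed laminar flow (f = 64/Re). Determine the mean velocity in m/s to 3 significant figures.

For laminar flow, f = 64/Re with Re = ρVD/μ, so Darcy-Weisbach reduces to ΔP = 32μLV/D². Solving for V: V = ΔP·D²/(32μL) = 6.44e+04·(0.00625)²/(32·0.00103·424) = 0.18 m/s.
Check: Re = ρVD/μ = 993·0.18·0.00625/0.00103 = 1085 < 2300, so the laminar assumption holds.

V ≈ 0.180 m/s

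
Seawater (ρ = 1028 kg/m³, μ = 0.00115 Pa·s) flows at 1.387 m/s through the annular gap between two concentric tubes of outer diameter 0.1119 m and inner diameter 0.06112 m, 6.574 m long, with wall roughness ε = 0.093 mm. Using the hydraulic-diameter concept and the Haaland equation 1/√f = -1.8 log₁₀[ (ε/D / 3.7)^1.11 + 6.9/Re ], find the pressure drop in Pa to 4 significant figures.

ΔP ≈ 3245 Pa

Hydraulic diameter D_h = 4A/P = D_o - D_i = 0.1119 - 0.06112 = 0.05078 m.
Re = ρVD_h/μ = 1028·1.387·0.05078/0.00115 = 6.296e+04.
ε/D_h = 9.3e-05/0.05078 = 0.00183; Haaland gives 1/√f = -1.8 log₁₀[0.000214+0.00011] = 6.281, so f = 0.02535.
ΔP = f(L/D_h)(ρV²/2) = 0.02535·6.574/0.05078·988.8 = 3245 Pa.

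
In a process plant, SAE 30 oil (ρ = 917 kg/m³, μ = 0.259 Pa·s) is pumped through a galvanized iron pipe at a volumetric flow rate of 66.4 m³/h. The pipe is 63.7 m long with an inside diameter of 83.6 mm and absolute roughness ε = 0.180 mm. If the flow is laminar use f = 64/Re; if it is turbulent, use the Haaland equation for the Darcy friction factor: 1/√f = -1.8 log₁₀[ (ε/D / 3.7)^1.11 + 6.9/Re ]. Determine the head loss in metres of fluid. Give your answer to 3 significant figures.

h_f ≈ 28.2 m

Q = 66.4 m³/h = 66.4/3600 = 0.01844 m³/s.
Cross-sectional area A = πD²/4 = π(0.0836)²/4 = 0.005489 m²; mean velocity V = Q/A = 0.01844/0.005489 = 3.36 m/s.
Reynolds number Re = ρVD/μ = 917 · 3.36 · 0.0836 / 0.259 = 994.6.
Re < 2300 → laminar flow, so f = 64/Re = 64/994.6 = 0.06435 (the turbulent correlation is not needed).
Darcy-Weisbach: ΔP = f(L/D)(ρV²/2) = 0.06435·(63.7/0.0836)·(917·3.36²/2) = 0.06435·762·5177 = 2.538e+05 Pa.
Head loss h_f = ΔP/(ρg) = 2.538e+05/(917·9.81) = 28.2 m.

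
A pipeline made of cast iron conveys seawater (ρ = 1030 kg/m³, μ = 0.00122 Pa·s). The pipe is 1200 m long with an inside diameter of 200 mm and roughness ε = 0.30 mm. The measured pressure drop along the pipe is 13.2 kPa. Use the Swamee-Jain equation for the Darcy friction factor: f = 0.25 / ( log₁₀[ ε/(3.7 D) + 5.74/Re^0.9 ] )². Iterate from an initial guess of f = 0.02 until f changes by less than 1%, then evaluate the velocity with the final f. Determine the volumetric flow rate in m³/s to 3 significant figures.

Rearranging Darcy-Weisbach: V = √(2·ΔP·D/(f·L·ρ)). With ε/D = 0.0003/0.2 = 0.0015, iterate starting from f = 0.02:
  f = 0.02 → V = √(2·1.32e+04·0.2/(0.02·1200·1030)) = 0.4622 m/s; Re = ρVD/μ = 7.804e+04; f → 0.02443
  f = 0.02443 → V = 0.4182 m/s; Re = 7.061e+04; f → 0.02465
Converged (Δf/f < 1%). With the final f = 0.02465: V = √(2·1.32e+04·0.2/(0.02465·1200·1030)) = 0.4163 m/s.
Q = V·A = 0.4163·(π/4·0.2²) = 0.01308 m³/s = 0.0131 m³/s.

Q ≈ 0.0131 m³/s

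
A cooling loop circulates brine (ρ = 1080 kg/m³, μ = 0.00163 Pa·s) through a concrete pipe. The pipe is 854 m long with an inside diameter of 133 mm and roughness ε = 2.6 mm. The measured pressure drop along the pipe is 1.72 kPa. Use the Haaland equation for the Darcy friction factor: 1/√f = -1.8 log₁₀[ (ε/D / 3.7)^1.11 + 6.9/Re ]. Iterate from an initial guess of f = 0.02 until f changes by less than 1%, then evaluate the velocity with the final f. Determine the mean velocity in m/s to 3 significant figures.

V ≈ 0.0971 m/s

Rearranging Darcy-Weisbach: V = √(2·ΔP·D/(f·L·ρ)). With ε/D = 0.0026/0.133 = 0.0195, iterate starting from f = 0.02:
  f = 0.02 → V = √(2·1720·0.133/(0.02·854·1080)) = 0.1575 m/s; Re = ρVD/μ = 1.388e+04; f → 0.05099
  f = 0.05099 → V = 0.09863 m/s; Re = 8692; f → 0.0525
  f = 0.0525 → V = 0.0972 m/s; Re = 8566; f → 0.05256
Converged (Δf/f < 1%). With the final f = 0.05256: V = √(2·1720·0.133/(0.05256·854·1080)) = 0.09715 m/s.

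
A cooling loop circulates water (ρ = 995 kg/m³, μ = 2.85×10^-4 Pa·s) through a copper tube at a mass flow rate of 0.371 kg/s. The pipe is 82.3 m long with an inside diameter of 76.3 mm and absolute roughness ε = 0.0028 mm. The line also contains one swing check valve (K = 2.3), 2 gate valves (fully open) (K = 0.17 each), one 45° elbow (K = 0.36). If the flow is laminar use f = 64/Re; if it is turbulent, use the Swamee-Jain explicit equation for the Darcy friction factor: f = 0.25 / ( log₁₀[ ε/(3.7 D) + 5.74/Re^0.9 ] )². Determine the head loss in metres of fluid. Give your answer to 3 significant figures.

h_f ≈ 0.0103 m

A = πD²/4 = π(0.0763)²/4 = 0.004572 m²; mean velocity V = ṁ/(ρA) = 0.371/(995 · 0.004572) = 0.08155 m/s.
Reynolds number Re = ρVD/μ = 995 · 0.08155 · 0.0763 / 0.000285 = 2.172e+04.
Re > 4000 → turbulent. Relative roughness ε/D = 2.8e-06/0.0763 = 3.67e-05. Swamee-Jain: f = 0.25/(log₁₀[3.67e-05/3.7 + 5.74/2.172e+04^0.9])² = 0.25/(log₁₀[9.92e-06 + 0.000717])² = 0.25/(-3.138)² = 0.02538.
Total minor-loss coefficient ΣK = 1·2.3 + 2·0.17 + 1·0.36 = 3.
ΔP = [f·L/D + ΣK]·(ρV²/2) = [0.02538·82.3/0.0763 + 3]·(995·0.08155²/2) = [27.38 + 3]·3.308 = 100.5 Pa.
Head loss h_f = ΔP/(ρg) = 100.5/(995·9.81) = 0.0103 m.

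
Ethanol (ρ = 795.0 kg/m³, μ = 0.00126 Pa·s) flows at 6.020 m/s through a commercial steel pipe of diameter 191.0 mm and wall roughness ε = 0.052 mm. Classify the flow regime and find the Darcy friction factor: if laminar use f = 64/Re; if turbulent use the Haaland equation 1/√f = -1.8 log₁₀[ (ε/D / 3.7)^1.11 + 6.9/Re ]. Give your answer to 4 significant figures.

Re = ρVD/μ = 795·6.02·0.191/0.00126 = 7.255e+05.
Re > 4000 → turbulent. ε/D = 5.2e-05/0.191 = 0.000272; Haaland: 1/√f = -1.8 log₁₀[2.58e-05 + 9.51e-06] = 8.013, so f = 0.01557.

f ≈ 0.01557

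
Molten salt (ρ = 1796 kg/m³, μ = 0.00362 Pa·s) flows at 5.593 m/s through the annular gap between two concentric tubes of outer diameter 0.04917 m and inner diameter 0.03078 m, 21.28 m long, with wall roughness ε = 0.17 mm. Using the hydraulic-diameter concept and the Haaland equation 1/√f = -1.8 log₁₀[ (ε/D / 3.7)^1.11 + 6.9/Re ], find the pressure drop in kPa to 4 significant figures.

Hydraulic diameter D_h = 4A/P = D_o - D_i = 0.04917 - 0.03078 = 0.01839 m.
Re = ρVD_h/μ = 1796·5.593·0.01839/0.00362 = 5.103e+04.
ε/D_h = 0.00017/0.01839 = 0.00924; Haaland gives 1/√f = -1.8 log₁₀[0.00129+0.000135] = 5.122, so f = 0.03812.
ΔP = f(L/D_h)(ρV²/2) = 0.03812·21.28/0.01839·2.809e+04 = 1.239e+06 Pa.
ΔP = 1239 kPa.

ΔP ≈ 1239 kPa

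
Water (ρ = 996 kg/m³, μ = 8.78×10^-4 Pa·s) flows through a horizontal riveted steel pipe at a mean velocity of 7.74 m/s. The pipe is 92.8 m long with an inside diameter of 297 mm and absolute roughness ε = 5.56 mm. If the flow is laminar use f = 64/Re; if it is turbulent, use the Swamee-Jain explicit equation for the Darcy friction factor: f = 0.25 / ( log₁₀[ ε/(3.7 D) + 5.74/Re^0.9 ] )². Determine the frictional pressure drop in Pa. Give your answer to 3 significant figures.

ΔP ≈ 442000 Pa

Reynolds number Re = ρVD/μ = 996 · 7.74 · 0.297 / 0.000878 = 2.608e+06.
Re > 4000 → turbulent. Relative roughness ε/D = 0.00556/0.297 = 0.0187. Swamee-Jain: f = 0.25/(log₁₀[0.0187/3.7 + 5.74/2.608e+06^0.9])² = 0.25/(log₁₀[0.00506 + 9.64e-06])² = 0.25/(-2.295)² = 0.04746.
Darcy-Weisbach: ΔP = f(L/D)(ρV²/2) = 0.04746·(92.8/0.297)·(996·7.74²/2) = 0.04746·312.5·2.983e+04 = 4.424e+05 Pa.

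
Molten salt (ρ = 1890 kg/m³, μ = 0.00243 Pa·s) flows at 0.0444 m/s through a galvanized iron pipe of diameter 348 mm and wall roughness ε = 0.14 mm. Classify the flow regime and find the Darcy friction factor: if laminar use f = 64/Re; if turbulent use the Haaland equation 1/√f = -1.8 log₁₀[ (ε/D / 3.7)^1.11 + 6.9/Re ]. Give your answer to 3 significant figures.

Re = ρVD/μ = 1890·0.0444·0.348/0.00243 = 1.202e+04.
Re > 4000 → turbulent. ε/D = 0.00014/0.348 = 0.000402; Haaland: 1/√f = -1.8 log₁₀[3.98e-05 + 0.000574] = 5.781, so f = 0.02992.

f ≈ 0.0299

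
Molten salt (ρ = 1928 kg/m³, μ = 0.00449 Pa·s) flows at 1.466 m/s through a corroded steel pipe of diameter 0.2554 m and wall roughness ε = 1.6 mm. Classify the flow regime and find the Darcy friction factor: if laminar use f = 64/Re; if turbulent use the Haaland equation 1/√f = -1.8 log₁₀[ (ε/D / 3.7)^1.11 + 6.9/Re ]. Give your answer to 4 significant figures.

f ≈ 0.03308

Re = ρVD/μ = 1928·1.466·0.2554/0.00449 = 1.608e+05.
Re > 4000 → turbulent. ε/D = 0.0016/0.2554 = 0.00626; Haaland: 1/√f = -1.8 log₁₀[0.000839 + 4.29e-05] = 5.498, so f = 0.03308.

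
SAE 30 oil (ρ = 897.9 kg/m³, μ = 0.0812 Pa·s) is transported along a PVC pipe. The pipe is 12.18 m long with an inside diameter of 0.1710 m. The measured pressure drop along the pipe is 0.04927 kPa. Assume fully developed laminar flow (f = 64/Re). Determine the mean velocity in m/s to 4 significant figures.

V ≈ 0.04552 m/s

For laminar flow, f = 64/Re with Re = ρVD/μ, so Darcy-Weisbach reduces to ΔP = 32μLV/D². Solving for V: V = ΔP·D²/(32μL) = 49.27·(0.171)²/(32·0.0812·12.18) = 0.04552 m/s.
Check: Re = ρVD/μ = 897.9·0.04552·0.171/0.0812 = 86.08 < 2300, so the laminar assumption holds.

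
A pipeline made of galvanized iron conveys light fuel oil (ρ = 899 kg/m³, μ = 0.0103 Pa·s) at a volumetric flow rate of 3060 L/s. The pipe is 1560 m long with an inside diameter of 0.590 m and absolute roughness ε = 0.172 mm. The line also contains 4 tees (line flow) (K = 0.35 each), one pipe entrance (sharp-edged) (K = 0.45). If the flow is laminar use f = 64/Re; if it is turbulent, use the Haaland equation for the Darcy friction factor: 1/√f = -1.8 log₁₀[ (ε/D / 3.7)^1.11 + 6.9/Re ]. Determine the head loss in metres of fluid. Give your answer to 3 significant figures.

h_f ≈ 281 m

Q = 3060 L/s = 3060/1000 = 3.06 m³/s.
Cross-sectional area A = πD²/4 = π(0.59)²/4 = 0.2734 m²; mean velocity V = Q/A = 3.06/0.2734 = 11.19 m/s.
Reynolds number Re = ρVD/μ = 899 · 11.19 · 0.59 / 0.0103 = 5.764e+05.
Re > 4000 → turbulent. Relative roughness ε/D = 0.000172/0.59 = 0.000292. Haaland: 1/√f = -1.8 log₁₀[(0.000292/3.7)^1.11 + 6.9/5.764e+05] = -1.8 log₁₀[2.79e-05 + 1.2e-05] = 7.919, so f = 0.01594.
Total minor-loss coefficient ΣK = 4·0.35 + 1·0.45 = 1.85.
ΔP = [f·L/D + ΣK]·(ρV²/2) = [0.01594·1560/0.59 + 1.85]·(899·11.19²/2) = [42.16 + 1.85]·5.631e+04 = 2.478e+06 Pa.
Head loss h_f = ΔP/(ρg) = 2.478e+06/(899·9.81) = 281 m.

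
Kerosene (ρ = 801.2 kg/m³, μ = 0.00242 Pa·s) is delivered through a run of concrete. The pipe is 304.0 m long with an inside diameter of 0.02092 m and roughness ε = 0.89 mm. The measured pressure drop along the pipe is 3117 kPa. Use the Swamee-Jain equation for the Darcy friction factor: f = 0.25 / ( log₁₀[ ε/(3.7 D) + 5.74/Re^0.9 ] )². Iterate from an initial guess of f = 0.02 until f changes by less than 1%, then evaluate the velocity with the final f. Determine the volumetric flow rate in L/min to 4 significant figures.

Q ≈ 57.66 L/min

Rearranging Darcy-Weisbach: V = √(2·ΔP·D/(f·L·ρ)). With ε/D = 0.00089/0.02092 = 0.0425, iterate starting from f = 0.02:
  f = 0.02 → V = √(2·3.117e+06·0.02092/(0.02·304·801.2)) = 5.174 m/s; Re = ρVD/μ = 3.584e+04; f → 0.06764
  f = 0.06764 → V = 2.813 m/s; Re = 1.949e+04; f → 0.06849
  f = 0.06849 → V = 2.796 m/s; Re = 1.936e+04; f → 0.06851
Converged (Δf/f < 1%). With the final f = 0.06851: V = √(2·3.117e+06·0.02092/(0.06851·304·801.2)) = 2.796 m/s.
Q = V·A = 2.796·(π/4·0.02092²) = 0.000961 m³/s = 57.66 L/min.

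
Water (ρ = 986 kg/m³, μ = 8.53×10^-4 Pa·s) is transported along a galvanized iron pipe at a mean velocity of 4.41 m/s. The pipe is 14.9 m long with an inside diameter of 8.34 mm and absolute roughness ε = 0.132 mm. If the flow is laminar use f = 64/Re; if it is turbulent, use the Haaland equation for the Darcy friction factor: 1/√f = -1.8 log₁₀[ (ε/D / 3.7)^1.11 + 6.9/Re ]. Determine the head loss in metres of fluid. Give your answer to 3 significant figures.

Reynolds number Re = ρVD/μ = 986 · 4.41 · 0.00834 / 0.000853 = 4.251e+04.
Re > 4000 → turbulent. Relative roughness ε/D = 0.000132/0.00834 = 0.0158. Haaland: 1/√f = -1.8 log₁₀[(0.0158/3.7)^1.11 + 6.9/4.251e+04] = -1.8 log₁₀[0.00235 + 0.000162] = 4.681, so f = 0.04565.
Darcy-Weisbach: ΔP = f(L/D)(ρV²/2) = 0.04565·(14.9/0.00834)·(986·4.41²/2) = 0.04565·1787·9588 = 7.819e+05 Pa.
Head loss h_f = ΔP/(ρg) = 7.819e+05/(986·9.81) = 80.8 m.

h_f ≈ 80.8 m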